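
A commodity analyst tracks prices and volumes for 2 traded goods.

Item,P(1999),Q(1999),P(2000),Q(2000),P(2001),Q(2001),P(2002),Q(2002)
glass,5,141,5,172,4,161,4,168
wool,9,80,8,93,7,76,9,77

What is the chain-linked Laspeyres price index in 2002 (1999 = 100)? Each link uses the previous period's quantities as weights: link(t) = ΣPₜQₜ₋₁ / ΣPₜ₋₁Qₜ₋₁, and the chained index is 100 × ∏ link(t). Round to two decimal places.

Link 1999→2000:
ΣP(2000)Q(1999) = 5×141 + 8×80 = 705 + 640 = 1345
ΣP(1999)Q(1999) = 5×141 + 9×80 = 705 + 720 = 1425
link = 1345/1425 = 0.943860
Link 2000→2001:
ΣP(2001)Q(2000) = 4×172 + 7×93 = 688 + 651 = 1339
ΣP(2000)Q(2000) = 5×172 + 8×93 = 860 + 744 = 1604
link = 1339/1604 = 0.834788
Link 2001→2002:
ΣP(2002)Q(2001) = 4×161 + 9×76 = 644 + 684 = 1328
ΣP(2001)Q(2001) = 4×161 + 7×76 = 644 + 532 = 1176
link = 1328/1176 = 1.129252
Chained index = 100 × 0.943860 × 0.834788 × 1.129252 = 88.9763

88.98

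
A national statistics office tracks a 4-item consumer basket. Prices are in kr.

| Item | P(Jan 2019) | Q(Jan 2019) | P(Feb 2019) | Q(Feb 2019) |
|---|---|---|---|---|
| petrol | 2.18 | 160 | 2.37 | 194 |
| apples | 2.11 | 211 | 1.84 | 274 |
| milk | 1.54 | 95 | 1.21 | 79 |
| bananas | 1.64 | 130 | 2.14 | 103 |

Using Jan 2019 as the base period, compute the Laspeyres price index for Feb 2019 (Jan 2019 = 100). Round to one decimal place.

100.6

Laspeyres price index uses base-period quantities as weights.
ΣP(Feb 2019)·Q(Jan 2019) = 2.37×160 + 1.84×211 + 1.21×95 + 2.14×130 = 379.2 + 388.24 + 114.95 + 278.2 = 1160.59
ΣP(Jan 2019)·Q(Jan 2019) = 2.18×160 + 2.11×211 + 1.54×95 + 1.64×130 = 348.8 + 445.21 + 146.3 + 213.2 = 1153.51
Index = 1160.59 / 1153.51 × 100 = 100.6138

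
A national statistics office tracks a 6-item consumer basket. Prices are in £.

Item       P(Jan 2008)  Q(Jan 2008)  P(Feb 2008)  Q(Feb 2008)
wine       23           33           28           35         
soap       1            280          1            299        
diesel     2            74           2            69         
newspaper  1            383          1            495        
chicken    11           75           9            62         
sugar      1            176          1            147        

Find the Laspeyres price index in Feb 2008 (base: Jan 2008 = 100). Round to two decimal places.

100.58

Laspeyres price index uses base-period quantities as weights.
ΣP(Feb 2008)·Q(Jan 2008) = 28×33 + 1×280 + 2×74 + 1×383 + 9×75 + 1×176 = 924 + 280 + 148 + 383 + 675 + 176 = 2586
ΣP(Jan 2008)·Q(Jan 2008) = 23×33 + 1×280 + 2×74 + 1×383 + 11×75 + 1×176 = 759 + 280 + 148 + 383 + 825 + 176 = 2571
Index = 2586 / 2571 × 100 = 100.5834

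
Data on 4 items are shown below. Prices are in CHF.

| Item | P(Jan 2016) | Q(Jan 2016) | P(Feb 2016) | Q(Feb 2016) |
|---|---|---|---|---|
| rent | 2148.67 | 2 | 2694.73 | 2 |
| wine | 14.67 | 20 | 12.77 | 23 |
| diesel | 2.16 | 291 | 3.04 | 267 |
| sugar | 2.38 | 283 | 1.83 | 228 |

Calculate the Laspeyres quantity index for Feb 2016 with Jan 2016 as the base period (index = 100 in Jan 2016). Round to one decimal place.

Laspeyres quantity index uses base-period prices as weights.
ΣP(Jan 2016)·Q(Feb 2016) = 2148.67×2 + 14.67×23 + 2.16×267 + 2.38×228 = 4297.34 + 337.41 + 576.72 + 542.64 = 5754.11
ΣP(Jan 2016)·Q(Jan 2016) = 2148.67×2 + 14.67×20 + 2.16×291 + 2.38×283 = 4297.34 + 293.4 + 628.56 + 673.54 = 5892.84
Index = 5754.11 / 5892.84 × 100 = 97.6458

97.6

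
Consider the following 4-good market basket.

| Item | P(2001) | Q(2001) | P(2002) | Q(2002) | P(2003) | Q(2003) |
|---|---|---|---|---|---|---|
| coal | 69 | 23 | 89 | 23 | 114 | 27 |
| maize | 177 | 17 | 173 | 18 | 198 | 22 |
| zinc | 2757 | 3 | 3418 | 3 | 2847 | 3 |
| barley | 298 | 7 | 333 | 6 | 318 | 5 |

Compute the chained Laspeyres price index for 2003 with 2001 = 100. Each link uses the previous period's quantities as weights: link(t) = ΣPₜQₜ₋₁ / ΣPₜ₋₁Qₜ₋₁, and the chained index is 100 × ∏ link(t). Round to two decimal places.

112.27

Link 2001→2002:
ΣP(2002)Q(2001) = 89×23 + 173×17 + 3418×3 + 333×7 = 2047 + 2941 + 10254 + 2331 = 17573
ΣP(2001)Q(2001) = 69×23 + 177×17 + 2757×3 + 298×7 = 1587 + 3009 + 8271 + 2086 = 14953
link = 17573/14953 = 1.175216
Link 2002→2003:
ΣP(2003)Q(2002) = 114×23 + 198×18 + 2847×3 + 318×6 = 2622 + 3564 + 8541 + 1908 = 16635
ΣP(2002)Q(2002) = 89×23 + 173×18 + 3418×3 + 333×6 = 2047 + 3114 + 10254 + 1998 = 17413
link = 16635/17413 = 0.955321
Chained index = 100 × 1.175216 × 0.955321 = 112.2708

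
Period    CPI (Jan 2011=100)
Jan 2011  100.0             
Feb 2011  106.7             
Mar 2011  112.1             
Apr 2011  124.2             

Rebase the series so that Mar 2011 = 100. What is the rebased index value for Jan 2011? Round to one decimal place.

89.2

Rebased(Jan 2011) = 100.0 / 112.1 × 100 = 89.2061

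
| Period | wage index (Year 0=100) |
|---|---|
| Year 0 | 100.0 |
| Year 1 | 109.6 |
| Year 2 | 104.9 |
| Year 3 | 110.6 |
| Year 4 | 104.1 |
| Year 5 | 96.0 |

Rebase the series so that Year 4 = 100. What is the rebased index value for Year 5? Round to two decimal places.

Rebased(Year 5) = 96.0 / 104.1 × 100 = 92.2190

92.22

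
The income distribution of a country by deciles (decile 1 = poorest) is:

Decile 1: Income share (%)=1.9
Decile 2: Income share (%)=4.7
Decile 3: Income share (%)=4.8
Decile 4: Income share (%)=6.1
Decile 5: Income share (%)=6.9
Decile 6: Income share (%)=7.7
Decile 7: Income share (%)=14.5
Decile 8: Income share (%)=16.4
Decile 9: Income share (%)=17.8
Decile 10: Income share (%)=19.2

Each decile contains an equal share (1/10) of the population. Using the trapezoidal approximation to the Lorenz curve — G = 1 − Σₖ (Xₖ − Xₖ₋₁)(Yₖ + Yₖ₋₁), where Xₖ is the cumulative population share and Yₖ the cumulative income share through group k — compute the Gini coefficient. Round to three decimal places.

Cumulative income shares Yₖ: 0.0190, 0.0660, 0.1140, 0.1750, 0.2440, 0.3210, 0.4660, 0.6300, 0.8080, 1.0000
Σ (Xₖ−Xₖ₋₁)(Yₖ+Yₖ₋₁) = (1/10)(0.0190+0.0000) + (1/10)(0.0660+0.0190) + (1/10)(0.1140+0.0660) + (1/10)(0.1750+0.1140) + (1/10)(0.2440+0.1750) + (1/10)(0.3210+0.2440) + (1/10)(0.4660+0.3210) + (1/10)(0.6300+0.4660) + (1/10)(0.8080+0.6300) + (1/10)(1.0000+0.8080)
  = 0.0019 + 0.0085 + 0.0180 + 0.0289 + 0.0419 + 0.0565 + 0.0787 + 0.1096 + 0.1438 + 0.1808 = 0.6686
G = 1 − 0.6686 = 0.3314

0.331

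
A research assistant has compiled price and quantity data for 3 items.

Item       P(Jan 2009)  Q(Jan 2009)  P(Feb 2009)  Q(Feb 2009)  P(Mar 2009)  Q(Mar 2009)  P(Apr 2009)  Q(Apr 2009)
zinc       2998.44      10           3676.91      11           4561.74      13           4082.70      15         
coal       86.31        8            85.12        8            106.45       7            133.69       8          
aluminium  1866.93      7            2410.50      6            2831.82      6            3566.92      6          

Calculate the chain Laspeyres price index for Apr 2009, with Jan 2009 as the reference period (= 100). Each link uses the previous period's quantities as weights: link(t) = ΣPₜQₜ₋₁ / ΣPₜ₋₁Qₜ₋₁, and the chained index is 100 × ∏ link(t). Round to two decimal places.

Link Jan 2009→Feb 2009:
ΣP(Feb 2009)Q(Jan 2009) = 3676.91×10 + 85.12×8 + 2410.50×7 = 36769.1 + 680.96 + 16873.5 = 54323.56
ΣP(Jan 2009)Q(Jan 2009) = 2998.44×10 + 86.31×8 + 1866.93×7 = 29984.4 + 690.48 + 13068.51 = 43743.39
link = 54323.56/43743.39 = 1.241869
Link Feb 2009→Mar 2009:
ΣP(Mar 2009)Q(Feb 2009) = 4561.74×11 + 106.45×8 + 2831.82×6 = 50179.14 + 851.6 + 16990.92 = 68021.66
ΣP(Feb 2009)Q(Feb 2009) = 3676.91×11 + 85.12×8 + 2410.50×6 = 40446.01 + 680.96 + 14463 = 55589.97
link = 68021.66/55589.97 = 1.223632
Link Mar 2009→Apr 2009:
ΣP(Apr 2009)Q(Mar 2009) = 4082.70×13 + 133.69×7 + 3566.92×6 = 53075.1 + 935.83 + 21401.52 = 75412.45
ΣP(Mar 2009)Q(Mar 2009) = 4561.74×13 + 106.45×7 + 2831.82×6 = 59302.62 + 745.15 + 16990.92 = 77038.69
link = 75412.45/77038.69 = 0.978891
Chained index = 100 × 1.241869 × 1.223632 × 0.978891 = 148.7513

148.75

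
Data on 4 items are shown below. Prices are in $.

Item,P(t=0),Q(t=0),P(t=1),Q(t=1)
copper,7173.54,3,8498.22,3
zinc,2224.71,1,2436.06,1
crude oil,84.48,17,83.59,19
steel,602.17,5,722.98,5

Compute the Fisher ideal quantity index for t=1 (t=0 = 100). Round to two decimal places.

Laspeyres component (base-period weights):
ΣP(t=0)Q(t=1) = 7173.54×3 + 2224.71×1 + 84.48×19 + 602.17×5 = 21520.62 + 2224.71 + 1605.12 + 3010.85 = 28361.3
ΣP(t=0)Q(t=0) = 7173.54×3 + 2224.71×1 + 84.48×17 + 602.17×5 = 21520.62 + 2224.71 + 1436.16 + 3010.85 = 28192.34
L = 28361.3 / 28192.34 × 100 = 100.5993
Paasche component (current-period weights):
ΣP(t=1)Q(t=1) = 8498.22×3 + 2436.06×1 + 83.59×19 + 722.98×5 = 25494.66 + 2436.06 + 1588.21 + 3614.9 = 33133.83
ΣP(t=1)Q(t=0) = 8498.22×3 + 2436.06×1 + 83.59×17 + 722.98×5 = 25494.66 + 2436.06 + 1421.03 + 3614.9 = 32966.65
P = 33133.83 / 32966.65 × 100 = 100.5071
Fisher = √(L × P) = √(100.5993 × 100.5071) = 100.5532

100.55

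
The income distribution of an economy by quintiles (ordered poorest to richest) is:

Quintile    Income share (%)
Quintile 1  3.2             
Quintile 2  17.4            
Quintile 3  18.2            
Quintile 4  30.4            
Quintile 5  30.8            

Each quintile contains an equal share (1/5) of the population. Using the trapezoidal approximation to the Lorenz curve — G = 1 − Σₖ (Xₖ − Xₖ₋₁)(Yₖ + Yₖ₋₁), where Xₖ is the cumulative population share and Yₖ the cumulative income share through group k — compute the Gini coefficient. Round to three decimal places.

Cumulative income shares Yₖ: 0.0320, 0.2060, 0.3880, 0.6920, 1.0000
Σ (Xₖ−Xₖ₋₁)(Yₖ+Yₖ₋₁) = (1/5)(0.0320+0.0000) + (1/5)(0.2060+0.0320) + (1/5)(0.3880+0.2060) + (1/5)(0.6920+0.3880) + (1/5)(1.0000+0.6920)
  = 0.0064 + 0.0476 + 0.1188 + 0.2160 + 0.3384 = 0.7272
G = 1 − 0.7272 = 0.2728

0.273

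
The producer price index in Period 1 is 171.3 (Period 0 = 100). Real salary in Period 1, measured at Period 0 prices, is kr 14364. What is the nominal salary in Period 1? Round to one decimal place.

24605.5

Nominal = Real × (Index/100) = 14364 × (171.3/100)
        = 14364 × 1.713 = 24605.5320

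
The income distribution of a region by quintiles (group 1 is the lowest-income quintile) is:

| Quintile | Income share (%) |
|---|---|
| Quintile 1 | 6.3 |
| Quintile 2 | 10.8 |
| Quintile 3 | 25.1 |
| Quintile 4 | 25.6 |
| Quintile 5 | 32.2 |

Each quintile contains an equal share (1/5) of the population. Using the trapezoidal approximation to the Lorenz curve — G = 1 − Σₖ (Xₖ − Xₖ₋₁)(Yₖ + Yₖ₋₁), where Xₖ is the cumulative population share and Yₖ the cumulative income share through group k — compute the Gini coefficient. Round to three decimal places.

0.266

Cumulative income shares Yₖ: 0.0630, 0.1710, 0.4220, 0.6780, 1.0000
Σ (Xₖ−Xₖ₋₁)(Yₖ+Yₖ₋₁) = (1/5)(0.0630+0.0000) + (1/5)(0.1710+0.0630) + (1/5)(0.4220+0.1710) + (1/5)(0.6780+0.4220) + (1/5)(1.0000+0.6780)
  = 0.0126 + 0.0468 + 0.1186 + 0.2200 + 0.3356 = 0.7336
G = 1 − 0.7336 = 0.2664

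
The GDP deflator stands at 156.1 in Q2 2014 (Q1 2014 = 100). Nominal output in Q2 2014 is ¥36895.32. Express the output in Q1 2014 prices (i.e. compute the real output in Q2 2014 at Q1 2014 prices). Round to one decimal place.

Real = Nominal ÷ (Index/100) = 36895.32 ÷ (156.1/100)
     = 36895.32 ÷ 1.561 = 23635.6951

23635.7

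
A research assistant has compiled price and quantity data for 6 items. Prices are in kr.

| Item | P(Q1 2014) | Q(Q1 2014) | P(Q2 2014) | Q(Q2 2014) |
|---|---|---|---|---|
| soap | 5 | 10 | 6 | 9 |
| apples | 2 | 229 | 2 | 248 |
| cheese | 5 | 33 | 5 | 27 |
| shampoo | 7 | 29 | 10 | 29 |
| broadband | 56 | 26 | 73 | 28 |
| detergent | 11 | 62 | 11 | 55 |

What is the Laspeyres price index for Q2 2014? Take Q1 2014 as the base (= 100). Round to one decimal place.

117.9

Laspeyres price index uses base-period quantities as weights.
ΣP(Q2 2014)·Q(Q1 2014) = 6×10 + 2×229 + 5×33 + 10×29 + 73×26 + 11×62 = 60 + 458 + 165 + 290 + 1898 + 682 = 3553
ΣP(Q1 2014)·Q(Q1 2014) = 5×10 + 2×229 + 5×33 + 7×29 + 56×26 + 11×62 = 50 + 458 + 165 + 203 + 1456 + 682 = 3014
Index = 3553 / 3014 × 100 = 117.8832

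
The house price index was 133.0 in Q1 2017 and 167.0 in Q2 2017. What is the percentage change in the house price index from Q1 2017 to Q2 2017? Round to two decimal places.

25.56%

Change = (167.0 − 133.0) / 133.0 × 100
       = 34.0 / 133.0 × 100 = 25.5639%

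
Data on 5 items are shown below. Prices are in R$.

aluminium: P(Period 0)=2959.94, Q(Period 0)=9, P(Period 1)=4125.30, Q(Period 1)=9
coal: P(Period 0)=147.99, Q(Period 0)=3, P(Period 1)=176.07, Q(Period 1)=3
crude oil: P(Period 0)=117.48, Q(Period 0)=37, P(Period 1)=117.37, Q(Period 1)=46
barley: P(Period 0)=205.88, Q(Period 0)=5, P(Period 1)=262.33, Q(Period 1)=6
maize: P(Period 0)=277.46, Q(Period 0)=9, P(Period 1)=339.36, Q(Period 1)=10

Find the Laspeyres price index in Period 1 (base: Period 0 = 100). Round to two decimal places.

Laspeyres price index uses base-period quantities as weights.
ΣP(Period 1)·Q(Period 0) = 4125.30×9 + 176.07×3 + 117.37×37 + 262.33×5 + 339.36×9 = 37127.7 + 528.21 + 4342.69 + 1311.65 + 3054.24 = 46364.49
ΣP(Period 0)·Q(Period 0) = 2959.94×9 + 147.99×3 + 117.48×37 + 205.88×5 + 277.46×9 = 26639.46 + 443.97 + 4346.76 + 1029.4 + 2497.14 = 34956.73
Index = 46364.49 / 34956.73 × 100 = 132.6339

132.63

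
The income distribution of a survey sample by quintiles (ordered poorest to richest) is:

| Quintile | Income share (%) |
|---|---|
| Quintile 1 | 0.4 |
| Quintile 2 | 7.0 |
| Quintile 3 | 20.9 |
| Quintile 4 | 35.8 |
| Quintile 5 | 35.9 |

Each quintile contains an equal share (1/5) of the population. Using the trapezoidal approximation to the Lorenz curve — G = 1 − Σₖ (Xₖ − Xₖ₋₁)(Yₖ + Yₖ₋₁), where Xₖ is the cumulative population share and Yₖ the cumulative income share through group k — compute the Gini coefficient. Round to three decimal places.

Cumulative income shares Yₖ: 0.0040, 0.0740, 0.2830, 0.6410, 1.0000
Σ (Xₖ−Xₖ₋₁)(Yₖ+Yₖ₋₁) = (1/5)(0.0040+0.0000) + (1/5)(0.0740+0.0040) + (1/5)(0.2830+0.0740) + (1/5)(0.6410+0.2830) + (1/5)(1.0000+0.6410)
  = 0.0008 + 0.0156 + 0.0714 + 0.1848 + 0.3282 = 0.6008
G = 1 − 0.6008 = 0.3992

0.399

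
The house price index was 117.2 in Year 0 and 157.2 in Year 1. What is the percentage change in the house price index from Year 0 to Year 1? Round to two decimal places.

Change = (157.2 − 117.2) / 117.2 × 100
       = 40.0 / 117.2 × 100 = 34.1297%

34.13%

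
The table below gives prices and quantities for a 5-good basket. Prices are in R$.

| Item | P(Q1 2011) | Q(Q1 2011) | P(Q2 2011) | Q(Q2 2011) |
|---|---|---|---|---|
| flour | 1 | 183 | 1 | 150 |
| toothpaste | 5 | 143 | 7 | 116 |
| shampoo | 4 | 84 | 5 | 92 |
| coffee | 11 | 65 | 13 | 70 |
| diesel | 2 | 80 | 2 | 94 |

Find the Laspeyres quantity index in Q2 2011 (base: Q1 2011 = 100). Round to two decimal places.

97.49

Laspeyres quantity index uses base-period prices as weights.
ΣP(Q1 2011)·Q(Q2 2011) = 1×150 + 5×116 + 4×92 + 11×70 + 2×94 = 150 + 580 + 368 + 770 + 188 = 2056
ΣP(Q1 2011)·Q(Q1 2011) = 1×183 + 5×143 + 4×84 + 11×65 + 2×80 = 183 + 715 + 336 + 715 + 160 = 2109
Index = 2056 / 2109 × 100 = 97.4870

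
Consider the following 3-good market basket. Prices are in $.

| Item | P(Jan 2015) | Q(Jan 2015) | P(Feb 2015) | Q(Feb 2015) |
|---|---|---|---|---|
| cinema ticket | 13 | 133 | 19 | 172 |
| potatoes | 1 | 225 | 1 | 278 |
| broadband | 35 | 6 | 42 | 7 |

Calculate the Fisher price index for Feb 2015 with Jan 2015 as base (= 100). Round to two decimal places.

139.00

Laspeyres component (base-period weights):
ΣP(Feb 2015)Q(Jan 2015) = 19×133 + 1×225 + 42×6 = 2527 + 225 + 252 = 3004
ΣP(Jan 2015)Q(Jan 2015) = 13×133 + 1×225 + 35×6 = 1729 + 225 + 210 = 2164
L = 3004 / 2164 × 100 = 138.8170
Paasche component (current-period weights):
ΣP(Feb 2015)Q(Feb 2015) = 19×172 + 1×278 + 42×7 = 3268 + 278 + 294 = 3840
ΣP(Jan 2015)Q(Feb 2015) = 13×172 + 1×278 + 35×7 = 2236 + 278 + 245 = 2759
P = 3840 / 2759 × 100 = 139.1809
Fisher = √(L × P) = √(138.8170 × 139.1809) = 138.9988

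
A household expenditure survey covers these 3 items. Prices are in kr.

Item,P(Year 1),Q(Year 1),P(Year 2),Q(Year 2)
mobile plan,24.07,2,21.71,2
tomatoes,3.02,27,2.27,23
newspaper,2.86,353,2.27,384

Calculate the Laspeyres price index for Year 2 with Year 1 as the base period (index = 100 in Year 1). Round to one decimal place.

Laspeyres price index uses base-period quantities as weights.
ΣP(Year 2)·Q(Year 1) = 21.71×2 + 2.27×27 + 2.27×353 = 43.42 + 61.29 + 801.31 = 906.02
ΣP(Year 1)·Q(Year 1) = 24.07×2 + 3.02×27 + 2.86×353 = 48.14 + 81.54 + 1009.58 = 1139.26
Index = 906.02 / 1139.26 × 100 = 79.5271

79.5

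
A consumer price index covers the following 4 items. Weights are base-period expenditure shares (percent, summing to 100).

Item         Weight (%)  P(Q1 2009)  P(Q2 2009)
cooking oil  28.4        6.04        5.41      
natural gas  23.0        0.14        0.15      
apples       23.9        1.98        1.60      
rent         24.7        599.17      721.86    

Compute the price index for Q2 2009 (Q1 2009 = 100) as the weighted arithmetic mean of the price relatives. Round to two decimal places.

99.15

cooking oil: 28.4 × (5.41/6.04) = 28.4 × 0.895695 = 25.4377
natural gas: 23.0 × (0.15/0.14) = 23.0 × 1.071429 = 24.6429
apples: 23.9 × (1.60/1.98) = 23.9 × 0.808081 = 19.3131
rent: 24.7 × (721.86/599.17) = 24.7 × 1.204767 = 29.7577
Index = Σ wᵢ·(p₁ᵢ/p₀ᵢ) = 25.4377 + 24.6429 + 19.3131 + 29.7577 = 99.1515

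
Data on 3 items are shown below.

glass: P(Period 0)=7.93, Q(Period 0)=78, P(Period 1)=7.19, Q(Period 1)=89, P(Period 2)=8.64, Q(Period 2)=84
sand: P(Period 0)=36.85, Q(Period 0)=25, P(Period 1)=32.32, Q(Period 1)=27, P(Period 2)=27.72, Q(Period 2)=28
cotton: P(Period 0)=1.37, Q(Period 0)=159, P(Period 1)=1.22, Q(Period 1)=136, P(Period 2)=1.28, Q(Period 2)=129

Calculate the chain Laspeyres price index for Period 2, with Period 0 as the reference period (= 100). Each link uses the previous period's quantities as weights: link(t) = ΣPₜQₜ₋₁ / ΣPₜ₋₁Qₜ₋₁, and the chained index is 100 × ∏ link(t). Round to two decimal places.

89.60

Link Period 0→Period 1:
ΣP(Period 1)Q(Period 0) = 7.19×78 + 32.32×25 + 1.22×159 = 560.82 + 808 + 193.98 = 1562.8
ΣP(Period 0)Q(Period 0) = 7.93×78 + 36.85×25 + 1.37×159 = 618.54 + 921.25 + 217.83 = 1757.62
link = 1562.8/1757.62 = 0.889157
Link Period 1→Period 2:
ΣP(Period 2)Q(Period 1) = 8.64×89 + 27.72×27 + 1.28×136 = 768.96 + 748.44 + 174.08 = 1691.48
ΣP(Period 1)Q(Period 1) = 7.19×89 + 32.32×27 + 1.22×136 = 639.91 + 872.64 + 165.92 = 1678.47
link = 1691.48/1678.47 = 1.007751
Chained index = 100 × 0.889157 × 1.007751 = 89.6049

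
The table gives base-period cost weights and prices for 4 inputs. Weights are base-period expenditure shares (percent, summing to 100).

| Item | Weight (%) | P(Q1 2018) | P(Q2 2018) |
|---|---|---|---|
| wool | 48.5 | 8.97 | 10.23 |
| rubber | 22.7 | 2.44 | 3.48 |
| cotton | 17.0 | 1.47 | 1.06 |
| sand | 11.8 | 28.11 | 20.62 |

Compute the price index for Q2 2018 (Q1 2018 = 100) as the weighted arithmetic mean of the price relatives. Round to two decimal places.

wool: 48.5 × (10.23/8.97) = 48.5 × 1.140468 = 55.3127
rubber: 22.7 × (3.48/2.44) = 22.7 × 1.426230 = 32.3754
cotton: 17.0 × (1.06/1.47) = 17.0 × 0.721088 = 12.2585
sand: 11.8 × (20.62/28.11) = 11.8 × 0.733547 = 8.6559
Index = Σ wᵢ·(p₁ᵢ/p₀ᵢ) = 55.3127 + 32.3754 + 12.2585 + 8.6559 = 108.6025

108.60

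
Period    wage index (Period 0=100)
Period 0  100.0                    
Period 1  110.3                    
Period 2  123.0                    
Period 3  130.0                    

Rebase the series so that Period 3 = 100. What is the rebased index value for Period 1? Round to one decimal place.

Rebased(Period 1) = 110.3 / 130.0 × 100 = 84.8462

84.8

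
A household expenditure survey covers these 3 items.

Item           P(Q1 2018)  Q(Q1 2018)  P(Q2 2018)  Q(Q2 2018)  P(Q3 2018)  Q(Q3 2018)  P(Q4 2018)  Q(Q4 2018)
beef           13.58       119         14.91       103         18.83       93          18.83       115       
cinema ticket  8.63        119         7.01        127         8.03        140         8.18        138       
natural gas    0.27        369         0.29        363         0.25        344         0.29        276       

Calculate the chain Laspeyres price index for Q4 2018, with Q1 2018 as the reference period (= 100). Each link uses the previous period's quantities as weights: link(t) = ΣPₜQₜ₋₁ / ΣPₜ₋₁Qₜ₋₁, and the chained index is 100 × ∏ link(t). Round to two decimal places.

120.70

Link Q1 2018→Q2 2018:
ΣP(Q2 2018)Q(Q1 2018) = 14.91×119 + 7.01×119 + 0.29×369 = 1774.29 + 834.19 + 107.01 = 2715.49
ΣP(Q1 2018)Q(Q1 2018) = 13.58×119 + 8.63×119 + 0.27×369 = 1616.02 + 1026.97 + 99.63 = 2742.62
link = 2715.49/2742.62 = 0.990108
Link Q2 2018→Q3 2018:
ΣP(Q3 2018)Q(Q2 2018) = 18.83×103 + 8.03×127 + 0.25×363 = 1939.49 + 1019.81 + 90.75 = 3050.05
ΣP(Q2 2018)Q(Q2 2018) = 14.91×103 + 7.01×127 + 0.29×363 = 1535.73 + 890.27 + 105.27 = 2531.27
link = 3050.05/2531.27 = 1.204949
Link Q3 2018→Q4 2018:
ΣP(Q4 2018)Q(Q3 2018) = 18.83×93 + 8.18×140 + 0.29×344 = 1751.19 + 1145.2 + 99.76 = 2996.15
ΣP(Q3 2018)Q(Q3 2018) = 18.83×93 + 8.03×140 + 0.25×344 = 1751.19 + 1124.2 + 86 = 2961.39
link = 2996.15/2961.39 = 1.011738
Chained index = 100 × 0.990108 × 1.204949 × 1.011738 = 120.7033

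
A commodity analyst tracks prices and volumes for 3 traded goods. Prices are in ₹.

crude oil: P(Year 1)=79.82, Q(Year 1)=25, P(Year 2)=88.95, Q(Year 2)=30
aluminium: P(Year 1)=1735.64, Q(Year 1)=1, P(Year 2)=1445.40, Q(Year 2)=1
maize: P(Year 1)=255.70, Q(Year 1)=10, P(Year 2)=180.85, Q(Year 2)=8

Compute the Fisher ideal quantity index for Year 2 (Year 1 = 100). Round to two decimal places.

99.85

Laspeyres component (base-period weights):
ΣP(Year 1)Q(Year 2) = 79.82×30 + 1735.64×1 + 255.70×8 = 2394.6 + 1735.64 + 2045.6 = 6175.84
ΣP(Year 1)Q(Year 1) = 79.82×25 + 1735.64×1 + 255.70×10 = 1995.5 + 1735.64 + 2557 = 6288.14
L = 6175.84 / 6288.14 × 100 = 98.2141
Paasche component (current-period weights):
ΣP(Year 2)Q(Year 2) = 88.95×30 + 1445.40×1 + 180.85×8 = 2668.5 + 1445.4 + 1446.8 = 5560.7
ΣP(Year 2)Q(Year 1) = 88.95×25 + 1445.40×1 + 180.85×10 = 2223.75 + 1445.4 + 1808.5 = 5477.65
P = 5560.7 / 5477.65 × 100 = 101.5162
Fisher = √(L × P) = √(98.2141 × 101.5162) = 99.8515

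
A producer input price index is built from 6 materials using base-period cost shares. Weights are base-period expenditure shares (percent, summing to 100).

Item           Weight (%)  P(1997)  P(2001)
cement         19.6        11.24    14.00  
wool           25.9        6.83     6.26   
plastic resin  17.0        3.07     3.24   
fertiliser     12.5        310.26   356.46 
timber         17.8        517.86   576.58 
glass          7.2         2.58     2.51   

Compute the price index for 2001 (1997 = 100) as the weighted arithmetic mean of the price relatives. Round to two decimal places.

cement: 19.6 × (14.00/11.24) = 19.6 × 1.245552 = 24.4128
wool: 25.9 × (6.26/6.83) = 25.9 × 0.916545 = 23.7385
plastic resin: 17.0 × (3.24/3.07) = 17.0 × 1.055375 = 17.9414
fertiliser: 12.5 × (356.46/310.26) = 12.5 × 1.148907 = 14.3613
timber: 17.8 × (576.58/517.86) = 17.8 × 1.113390 = 19.8183
glass: 7.2 × (2.51/2.58) = 7.2 × 0.972868 = 7.0047
Index = Σ wᵢ·(p₁ᵢ/p₀ᵢ) = 24.4128 + 23.7385 + 17.9414 + 14.3613 + 19.8183 + 7.0047 = 107.2770

107.28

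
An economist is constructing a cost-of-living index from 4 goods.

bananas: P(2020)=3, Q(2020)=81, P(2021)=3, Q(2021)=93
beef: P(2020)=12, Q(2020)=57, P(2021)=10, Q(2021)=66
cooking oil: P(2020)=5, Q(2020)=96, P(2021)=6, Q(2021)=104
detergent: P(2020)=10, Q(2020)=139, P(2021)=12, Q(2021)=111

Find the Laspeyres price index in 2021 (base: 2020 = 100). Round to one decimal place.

Laspeyres price index uses base-period quantities as weights.
ΣP(2021)·Q(2020) = 3×81 + 10×57 + 6×96 + 12×139 = 243 + 570 + 576 + 1668 = 3057
ΣP(2020)·Q(2020) = 3×81 + 12×57 + 5×96 + 10×139 = 243 + 684 + 480 + 1390 = 2797
Index = 3057 / 2797 × 100 = 109.2957

109.3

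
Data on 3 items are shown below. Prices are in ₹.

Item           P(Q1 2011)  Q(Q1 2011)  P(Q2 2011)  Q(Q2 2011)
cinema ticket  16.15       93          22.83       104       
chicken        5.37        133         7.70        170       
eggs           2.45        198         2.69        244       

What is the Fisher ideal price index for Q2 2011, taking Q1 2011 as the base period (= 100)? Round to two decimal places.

136.13

Laspeyres component (base-period weights):
ΣP(Q2 2011)Q(Q1 2011) = 22.83×93 + 7.70×133 + 2.69×198 = 2123.19 + 1024.1 + 532.62 = 3679.91
ΣP(Q1 2011)Q(Q1 2011) = 16.15×93 + 5.37×133 + 2.45×198 = 1501.95 + 714.21 + 485.1 = 2701.26
L = 3679.91 / 2701.26 × 100 = 136.2294
Paasche component (current-period weights):
ΣP(Q2 2011)Q(Q2 2011) = 22.83×104 + 7.70×170 + 2.69×244 = 2374.32 + 1309 + 656.36 = 4339.68
ΣP(Q1 2011)Q(Q2 2011) = 16.15×104 + 5.37×170 + 2.45×244 = 1679.6 + 912.9 + 597.8 = 3190.3
P = 4339.68 / 3190.3 × 100 = 136.0273
Fisher = √(L × P) = √(136.2294 × 136.0273) = 136.1283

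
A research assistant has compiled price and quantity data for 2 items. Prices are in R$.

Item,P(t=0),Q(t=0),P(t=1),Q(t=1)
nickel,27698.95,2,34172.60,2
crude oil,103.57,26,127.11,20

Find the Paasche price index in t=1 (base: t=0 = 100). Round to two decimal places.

Paasche price index uses current-period quantities as weights.
ΣP(t=1)·Q(t=1) = 34172.60×2 + 127.11×20 = 68345.2 + 2542.2 = 70887.4
ΣP(t=0)·Q(t=1) = 27698.95×2 + 103.57×20 = 55397.9 + 2071.4 = 57469.3
Index = 70887.4 / 57469.3 × 100 = 123.3483

123.35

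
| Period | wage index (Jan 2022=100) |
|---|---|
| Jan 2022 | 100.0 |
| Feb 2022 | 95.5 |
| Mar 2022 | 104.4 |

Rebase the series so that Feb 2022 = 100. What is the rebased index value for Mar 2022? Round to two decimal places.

Rebased(Mar 2022) = 104.4 / 95.5 × 100 = 109.3194

109.32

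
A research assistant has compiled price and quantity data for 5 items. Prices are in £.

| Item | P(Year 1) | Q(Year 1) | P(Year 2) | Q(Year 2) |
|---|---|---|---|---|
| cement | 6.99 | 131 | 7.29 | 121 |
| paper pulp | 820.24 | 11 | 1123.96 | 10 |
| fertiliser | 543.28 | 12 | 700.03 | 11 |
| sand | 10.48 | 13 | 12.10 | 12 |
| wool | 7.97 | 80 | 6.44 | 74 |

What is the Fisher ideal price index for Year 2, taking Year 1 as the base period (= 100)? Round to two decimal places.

129.92

Laspeyres component (base-period weights):
ΣP(Year 2)Q(Year 1) = 7.29×131 + 1123.96×11 + 700.03×12 + 12.10×13 + 6.44×80 = 954.99 + 12363.56 + 8400.36 + 157.3 + 515.2 = 22391.41
ΣP(Year 1)Q(Year 1) = 6.99×131 + 820.24×11 + 543.28×12 + 10.48×13 + 7.97×80 = 915.69 + 9022.64 + 6519.36 + 136.24 + 637.6 = 17231.53
L = 22391.41 / 17231.53 × 100 = 129.9444
Paasche component (current-period weights):
ΣP(Year 2)Q(Year 2) = 7.29×121 + 1123.96×10 + 700.03×11 + 12.10×12 + 6.44×74 = 882.09 + 11239.6 + 7700.33 + 145.2 + 476.56 = 20443.78
ΣP(Year 1)Q(Year 2) = 6.99×121 + 820.24×10 + 543.28×11 + 10.48×12 + 7.97×74 = 845.79 + 8202.4 + 5976.08 + 125.76 + 589.78 = 15739.81
P = 20443.78 / 15739.81 × 100 = 129.8858
Fisher = √(L × P) = √(129.9444 × 129.8858) = 129.9151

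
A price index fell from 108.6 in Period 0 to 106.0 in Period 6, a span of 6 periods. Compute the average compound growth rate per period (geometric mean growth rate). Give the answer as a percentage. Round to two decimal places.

-0.40%

Growth factor = (106.0/108.6)^(1/6) = (0.976059)^(1/6) = 0.995969
Growth rate = 0.995969 − 1 = -0.004031 = -0.4031%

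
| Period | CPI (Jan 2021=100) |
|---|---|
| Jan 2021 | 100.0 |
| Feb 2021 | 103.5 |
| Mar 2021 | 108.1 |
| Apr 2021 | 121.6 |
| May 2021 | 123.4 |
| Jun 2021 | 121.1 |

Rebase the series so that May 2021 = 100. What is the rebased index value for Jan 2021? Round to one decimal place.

Rebased(Jan 2021) = 100.0 / 123.4 × 100 = 81.0373

81.0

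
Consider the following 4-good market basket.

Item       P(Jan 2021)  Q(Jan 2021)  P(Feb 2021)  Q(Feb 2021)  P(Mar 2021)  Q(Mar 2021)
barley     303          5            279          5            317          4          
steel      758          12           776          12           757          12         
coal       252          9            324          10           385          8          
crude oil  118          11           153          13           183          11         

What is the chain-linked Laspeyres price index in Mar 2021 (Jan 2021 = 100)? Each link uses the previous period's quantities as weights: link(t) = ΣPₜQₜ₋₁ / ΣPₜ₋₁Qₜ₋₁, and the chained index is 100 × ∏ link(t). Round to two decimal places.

114.48

Link Jan 2021→Feb 2021:
ΣP(Feb 2021)Q(Jan 2021) = 279×5 + 776×12 + 324×9 + 153×11 = 1395 + 9312 + 2916 + 1683 = 15306
ΣP(Jan 2021)Q(Jan 2021) = 303×5 + 758×12 + 252×9 + 118×11 = 1515 + 9096 + 2268 + 1298 = 14177
link = 15306/14177 = 1.079636
Link Feb 2021→Mar 2021:
ΣP(Mar 2021)Q(Feb 2021) = 317×5 + 757×12 + 385×10 + 183×13 = 1585 + 9084 + 3850 + 2379 = 16898
ΣP(Feb 2021)Q(Feb 2021) = 279×5 + 776×12 + 324×10 + 153×13 = 1395 + 9312 + 3240 + 1989 = 15936
link = 16898/15936 = 1.060366
Chained index = 100 × 1.079636 × 1.060366 = 114.4810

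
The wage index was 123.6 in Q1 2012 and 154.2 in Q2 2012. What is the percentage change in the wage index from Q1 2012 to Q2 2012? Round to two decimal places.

24.76%

Change = (154.2 − 123.6) / 123.6 × 100
       = 30.6 / 123.6 × 100 = 24.7573%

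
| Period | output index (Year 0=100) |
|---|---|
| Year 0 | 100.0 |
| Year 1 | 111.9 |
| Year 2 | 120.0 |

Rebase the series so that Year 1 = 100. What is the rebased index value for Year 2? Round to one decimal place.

Rebased(Year 2) = 120.0 / 111.9 × 100 = 107.2386

107.2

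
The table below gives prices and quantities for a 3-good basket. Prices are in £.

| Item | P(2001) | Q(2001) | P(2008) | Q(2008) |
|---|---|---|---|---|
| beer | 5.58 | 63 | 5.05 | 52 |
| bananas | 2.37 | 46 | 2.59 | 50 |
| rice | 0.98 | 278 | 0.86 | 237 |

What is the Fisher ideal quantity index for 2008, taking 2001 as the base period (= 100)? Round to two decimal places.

Laspeyres component (base-period weights):
ΣP(2001)Q(2008) = 5.58×52 + 2.37×50 + 0.98×237 = 290.16 + 118.5 + 232.26 = 640.92
ΣP(2001)Q(2001) = 5.58×63 + 2.37×46 + 0.98×278 = 351.54 + 109.02 + 272.44 = 733
L = 640.92 / 733 × 100 = 87.4379
Paasche component (current-period weights):
ΣP(2008)Q(2008) = 5.05×52 + 2.59×50 + 0.86×237 = 262.6 + 129.5 + 203.82 = 595.92
ΣP(2008)Q(2001) = 5.05×63 + 2.59×46 + 0.86×278 = 318.15 + 119.14 + 239.08 = 676.37
P = 595.92 / 676.37 × 100 = 88.1056
Fisher = √(L × P) = √(87.4379 × 88.1056) = 87.7711

87.77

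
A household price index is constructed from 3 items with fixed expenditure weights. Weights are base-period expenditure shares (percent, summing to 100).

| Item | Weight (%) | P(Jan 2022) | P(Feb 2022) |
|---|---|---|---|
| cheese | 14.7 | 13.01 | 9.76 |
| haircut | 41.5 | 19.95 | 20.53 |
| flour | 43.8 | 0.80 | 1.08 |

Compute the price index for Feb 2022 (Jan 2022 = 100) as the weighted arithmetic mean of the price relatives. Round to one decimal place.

cheese: 14.7 × (9.76/13.01) = 14.7 × 0.750192 = 11.0278
haircut: 41.5 × (20.53/19.95) = 41.5 × 1.029073 = 42.7065
flour: 43.8 × (1.08/0.80) = 43.8 × 1.350000 = 59.1300
Index = Σ wᵢ·(p₁ᵢ/p₀ᵢ) = 11.0278 + 42.7065 + 59.1300 = 112.8643

112.9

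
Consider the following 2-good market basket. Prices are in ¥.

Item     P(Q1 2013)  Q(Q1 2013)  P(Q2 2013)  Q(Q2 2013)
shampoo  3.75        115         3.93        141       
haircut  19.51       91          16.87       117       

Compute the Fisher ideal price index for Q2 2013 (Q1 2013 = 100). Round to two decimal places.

Laspeyres component (base-period weights):
ΣP(Q2 2013)Q(Q1 2013) = 3.93×115 + 16.87×91 = 451.95 + 1535.17 = 1987.12
ΣP(Q1 2013)Q(Q1 2013) = 3.75×115 + 19.51×91 = 431.25 + 1775.41 = 2206.66
L = 1987.12 / 2206.66 × 100 = 90.0510
Paasche component (current-period weights):
ΣP(Q2 2013)Q(Q2 2013) = 3.93×141 + 16.87×117 = 554.13 + 1973.79 = 2527.92
ΣP(Q1 2013)Q(Q2 2013) = 3.75×141 + 19.51×117 = 528.75 + 2282.67 = 2811.42
P = 2527.92 / 2811.42 × 100 = 89.9161
Fisher = √(L × P) = √(90.0510 × 89.9161) = 89.9836

89.98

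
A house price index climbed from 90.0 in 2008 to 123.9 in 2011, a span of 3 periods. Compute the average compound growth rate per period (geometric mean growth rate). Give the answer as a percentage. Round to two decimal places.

Growth factor = (123.9/90.0)^(1/3) = (1.376667)^(1/3) = 1.112439
Growth rate = 1.112439 − 1 = 0.112439 = 11.2439%

11.24%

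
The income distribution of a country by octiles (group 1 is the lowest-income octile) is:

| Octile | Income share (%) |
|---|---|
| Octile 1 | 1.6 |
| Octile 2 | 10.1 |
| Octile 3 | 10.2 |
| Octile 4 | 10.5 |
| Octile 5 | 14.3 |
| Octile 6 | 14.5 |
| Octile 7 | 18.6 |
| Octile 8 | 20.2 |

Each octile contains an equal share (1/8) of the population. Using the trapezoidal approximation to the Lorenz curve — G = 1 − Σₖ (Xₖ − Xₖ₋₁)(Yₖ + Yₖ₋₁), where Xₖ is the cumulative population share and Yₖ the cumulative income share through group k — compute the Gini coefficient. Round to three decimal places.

0.237

Cumulative income shares Yₖ: 0.0160, 0.1170, 0.2190, 0.3240, 0.4670, 0.6120, 0.7980, 1.0000
Σ (Xₖ−Xₖ₋₁)(Yₖ+Yₖ₋₁) = (1/8)(0.0160+0.0000) + (1/8)(0.1170+0.0160) + (1/8)(0.2190+0.1170) + (1/8)(0.3240+0.2190) + (1/8)(0.4670+0.3240) + (1/8)(0.6120+0.4670) + (1/8)(0.7980+0.6120) + (1/8)(1.0000+0.7980)
  = 0.0020 + 0.0166 + 0.0420 + 0.0679 + 0.0989 + 0.1349 + 0.1763 + 0.2248 = 0.7632
G = 1 − 0.7632 = 0.2368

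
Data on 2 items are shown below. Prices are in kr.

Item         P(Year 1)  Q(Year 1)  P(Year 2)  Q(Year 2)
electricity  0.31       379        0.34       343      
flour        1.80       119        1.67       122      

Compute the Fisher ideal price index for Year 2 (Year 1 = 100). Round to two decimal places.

Laspeyres component (base-period weights):
ΣP(Year 2)Q(Year 1) = 0.34×379 + 1.67×119 = 128.86 + 198.73 = 327.59
ΣP(Year 1)Q(Year 1) = 0.31×379 + 1.80×119 = 117.49 + 214.2 = 331.69
L = 327.59 / 331.69 × 100 = 98.7639
Paasche component (current-period weights):
ΣP(Year 2)Q(Year 2) = 0.34×343 + 1.67×122 = 116.62 + 203.74 = 320.36
ΣP(Year 1)Q(Year 2) = 0.31×343 + 1.80×122 = 106.33 + 219.6 = 325.93
P = 320.36 / 325.93 × 100 = 98.2910
Fisher = √(L × P) = √(98.7639 × 98.2910) = 98.5272

98.53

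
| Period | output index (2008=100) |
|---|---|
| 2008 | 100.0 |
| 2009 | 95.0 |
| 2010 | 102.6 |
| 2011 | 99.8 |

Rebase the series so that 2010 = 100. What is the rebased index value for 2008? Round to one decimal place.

Rebased(2008) = 100.0 / 102.6 × 100 = 97.4659

97.5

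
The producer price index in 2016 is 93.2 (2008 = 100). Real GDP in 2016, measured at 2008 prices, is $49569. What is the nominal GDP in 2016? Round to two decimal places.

Nominal = Real × (Index/100) = 49569 × (93.2/100)
        = 49569 × 0.932 = 46198.3080

46198.31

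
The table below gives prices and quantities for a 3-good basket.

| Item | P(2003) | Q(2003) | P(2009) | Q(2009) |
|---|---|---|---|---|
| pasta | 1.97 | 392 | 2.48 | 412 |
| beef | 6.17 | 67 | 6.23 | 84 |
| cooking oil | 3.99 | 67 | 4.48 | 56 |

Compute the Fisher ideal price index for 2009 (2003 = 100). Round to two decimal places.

Laspeyres component (base-period weights):
ΣP(2009)Q(2003) = 2.48×392 + 6.23×67 + 4.48×67 = 972.16 + 417.41 + 300.16 = 1689.73
ΣP(2003)Q(2003) = 1.97×392 + 6.17×67 + 3.99×67 = 772.24 + 413.39 + 267.33 = 1452.96
L = 1689.73 / 1452.96 × 100 = 116.2957
Paasche component (current-period weights):
ΣP(2009)Q(2009) = 2.48×412 + 6.23×84 + 4.48×56 = 1021.76 + 523.32 + 250.88 = 1795.96
ΣP(2003)Q(2009) = 1.97×412 + 6.17×84 + 3.99×56 = 811.64 + 518.28 + 223.44 = 1553.36
P = 1795.96 / 1553.36 × 100 = 115.6178
Fisher = √(L × P) = √(116.2957 × 115.6178) = 115.9562

115.96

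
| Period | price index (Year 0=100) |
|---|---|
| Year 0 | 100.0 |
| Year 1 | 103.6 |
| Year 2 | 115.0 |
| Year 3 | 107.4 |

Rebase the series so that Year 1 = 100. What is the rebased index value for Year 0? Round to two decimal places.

96.53

Rebased(Year 0) = 100.0 / 103.6 × 100 = 96.5251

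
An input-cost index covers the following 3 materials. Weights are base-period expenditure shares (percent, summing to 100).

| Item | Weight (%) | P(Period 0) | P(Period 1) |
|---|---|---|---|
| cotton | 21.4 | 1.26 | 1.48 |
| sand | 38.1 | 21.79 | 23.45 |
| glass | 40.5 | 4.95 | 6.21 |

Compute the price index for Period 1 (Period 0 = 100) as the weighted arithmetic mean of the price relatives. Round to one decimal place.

cotton: 21.4 × (1.48/1.26) = 21.4 × 1.174603 = 25.1365
sand: 38.1 × (23.45/21.79) = 38.1 × 1.076182 = 41.0025
glass: 40.5 × (6.21/4.95) = 40.5 × 1.254545 = 50.8091
Index = Σ wᵢ·(p₁ᵢ/p₀ᵢ) = 25.1365 + 41.0025 + 50.8091 = 116.9481

116.9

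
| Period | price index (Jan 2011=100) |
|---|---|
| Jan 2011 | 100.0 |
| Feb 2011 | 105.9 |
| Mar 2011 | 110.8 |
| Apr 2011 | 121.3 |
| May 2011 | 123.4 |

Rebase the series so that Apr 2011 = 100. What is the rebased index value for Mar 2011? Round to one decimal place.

Rebased(Mar 2011) = 110.8 / 121.3 × 100 = 91.3438

91.3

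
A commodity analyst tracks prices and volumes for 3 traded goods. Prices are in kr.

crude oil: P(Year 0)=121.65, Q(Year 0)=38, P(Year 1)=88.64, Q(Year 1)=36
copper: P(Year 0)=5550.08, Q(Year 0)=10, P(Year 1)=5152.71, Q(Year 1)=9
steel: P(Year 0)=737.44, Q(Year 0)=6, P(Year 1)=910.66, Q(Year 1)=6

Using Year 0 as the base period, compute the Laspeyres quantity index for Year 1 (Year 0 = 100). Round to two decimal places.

91.02

Laspeyres quantity index uses base-period prices as weights.
ΣP(Year 0)·Q(Year 1) = 121.65×36 + 5550.08×9 + 737.44×6 = 4379.4 + 49950.72 + 4424.64 = 58754.76
ΣP(Year 0)·Q(Year 0) = 121.65×38 + 5550.08×10 + 737.44×6 = 4622.7 + 55500.8 + 4424.64 = 64548.14
Index = 58754.76 / 64548.14 × 100 = 91.0247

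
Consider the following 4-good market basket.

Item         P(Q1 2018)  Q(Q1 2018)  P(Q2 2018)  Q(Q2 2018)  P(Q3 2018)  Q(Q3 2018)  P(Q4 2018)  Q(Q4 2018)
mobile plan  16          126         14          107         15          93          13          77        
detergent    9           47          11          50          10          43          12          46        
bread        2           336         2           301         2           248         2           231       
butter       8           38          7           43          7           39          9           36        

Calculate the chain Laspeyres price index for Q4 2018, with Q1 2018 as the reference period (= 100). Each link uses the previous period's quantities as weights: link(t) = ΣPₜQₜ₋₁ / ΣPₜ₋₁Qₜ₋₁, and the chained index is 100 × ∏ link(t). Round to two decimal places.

Link Q1 2018→Q2 2018:
ΣP(Q2 2018)Q(Q1 2018) = 14×126 + 11×47 + 2×336 + 7×38 = 1764 + 517 + 672 + 266 = 3219
ΣP(Q1 2018)Q(Q1 2018) = 16×126 + 9×47 + 2×336 + 8×38 = 2016 + 423 + 672 + 304 = 3415
link = 3219/3415 = 0.942606
Link Q2 2018→Q3 2018:
ΣP(Q3 2018)Q(Q2 2018) = 15×107 + 10×50 + 2×301 + 7×43 = 1605 + 500 + 602 + 301 = 3008
ΣP(Q2 2018)Q(Q2 2018) = 14×107 + 11×50 + 2×301 + 7×43 = 1498 + 550 + 602 + 301 = 2951
link = 3008/2951 = 1.019315
Link Q3 2018→Q4 2018:
ΣP(Q4 2018)Q(Q3 2018) = 13×93 + 12×43 + 2×248 + 9×39 = 1209 + 516 + 496 + 351 = 2572
ΣP(Q3 2018)Q(Q3 2018) = 15×93 + 10×43 + 2×248 + 7×39 = 1395 + 430 + 496 + 273 = 2594
link = 2572/2594 = 0.991519
Chained index = 100 × 0.942606 × 1.019315 × 0.991519 = 95.2664

95.27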